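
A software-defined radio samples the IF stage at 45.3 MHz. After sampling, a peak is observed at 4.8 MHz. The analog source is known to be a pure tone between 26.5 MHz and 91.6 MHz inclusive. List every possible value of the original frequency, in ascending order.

40.5 MHz, 50.1 MHz, 85.8 MHz

Frequencies that alias to 4.8 MHz are k·fs ± 4.8 MHz for integer k ≥ 0.
k=0: 4.8 MHz.
k=1: 40.5 MHz, 50.1 MHz.
k=2: 85.8 MHz, 95.4 MHz.
k=3: 131.1 MHz, 140.7 MHz.
Within [26.5 MHz, 91.6 MHz]: 40.5 MHz, 50.1 MHz, 85.8 MHz.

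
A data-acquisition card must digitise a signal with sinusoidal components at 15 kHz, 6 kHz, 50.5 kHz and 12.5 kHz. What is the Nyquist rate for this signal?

Highest-frequency component: 50.5 kHz.
Nyquist rate = 2 × 50.5 kHz = 101 kHz.

101 kHz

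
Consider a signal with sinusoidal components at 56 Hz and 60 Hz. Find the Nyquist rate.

120 Hz

Highest-frequency component: 60 Hz.
Nyquist rate = 2 × 60 Hz = 120 Hz.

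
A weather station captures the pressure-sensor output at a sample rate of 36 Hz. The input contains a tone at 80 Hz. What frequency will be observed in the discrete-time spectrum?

8 Hz

80 Hz mod fs = 8 Hz.
8 Hz ≤ fs/2 = 18 Hz, appears at 8 Hz.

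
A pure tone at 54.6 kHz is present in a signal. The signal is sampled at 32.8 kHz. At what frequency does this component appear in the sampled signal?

54.6 kHz mod fs = 21.8 kHz.
21.8 kHz > fs/2 = 16.4 kHz, folds to fs − 21.8 kHz = 11 kHz.

11 kHz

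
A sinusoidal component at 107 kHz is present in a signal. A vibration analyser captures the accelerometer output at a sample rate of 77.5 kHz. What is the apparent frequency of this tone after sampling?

29.5 kHz

107 kHz mod fs = 29.5 kHz.
29.5 kHz ≤ fs/2 = 38.75 kHz, appears at 29.5 kHz.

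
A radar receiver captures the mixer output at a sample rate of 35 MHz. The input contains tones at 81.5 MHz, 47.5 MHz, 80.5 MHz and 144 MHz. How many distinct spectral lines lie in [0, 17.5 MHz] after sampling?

fs/2 = 17.5 MHz.
81.5 MHz mod fs = 11.5 MHz.
11.5 MHz ≤ fs/2 = 17.5 MHz, appears at 11.5 MHz.
47.5 MHz mod fs = 12.5 MHz.
12.5 MHz ≤ fs/2 = 17.5 MHz, appears at 12.5 MHz.
80.5 MHz mod fs = 10.5 MHz.
10.5 MHz ≤ fs/2 = 17.5 MHz, appears at 10.5 MHz.
144 MHz mod fs = 4 MHz.
4 MHz ≤ fs/2 = 17.5 MHz, appears at 4 MHz.
Distinct values: {4 MHz, 10.5 MHz, 11.5 MHz, 12.5 MHz} → 4.

4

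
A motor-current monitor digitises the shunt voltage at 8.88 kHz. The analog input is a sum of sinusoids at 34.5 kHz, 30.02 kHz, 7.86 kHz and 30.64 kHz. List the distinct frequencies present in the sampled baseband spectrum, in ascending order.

fs/2 = 4.44 kHz.
34.5 kHz mod fs = 7.86 kHz.
7.86 kHz > fs/2 = 4.44 kHz, folds to fs − 7.86 kHz = 1.02 kHz.
30.02 kHz mod fs = 3.38 kHz.
3.38 kHz ≤ fs/2 = 4.44 kHz, appears at 3.38 kHz.
7.86 kHz > fs/2 = 4.44 kHz, folds to fs − 7.86 kHz = 1.02 kHz.
30.64 kHz mod fs = 4 kHz.
4 kHz ≤ fs/2 = 4.44 kHz, appears at 4 kHz.
Distinct values: {1.02 kHz, 3.38 kHz, 4 kHz}.

1.02 kHz, 3.38 kHz, 4 kHz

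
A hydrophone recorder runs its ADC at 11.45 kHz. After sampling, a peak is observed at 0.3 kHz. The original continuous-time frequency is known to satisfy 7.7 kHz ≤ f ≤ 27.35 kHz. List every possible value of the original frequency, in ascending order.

Frequencies that alias to 0.3 kHz are k·fs ± 0.3 kHz for integer k ≥ 0.
k=0: 0.3 kHz.
k=1: 11.15 kHz, 11.75 kHz.
k=2: 22.6 kHz, 23.2 kHz.
k=3: 34.05 kHz, 34.65 kHz.
Within [7.7 kHz, 27.35 kHz]: 11.15 kHz, 11.75 kHz, 22.6 kHz, 23.2 kHz.

11.15 kHz, 11.75 kHz, 22.6 kHz, 23.2 kHz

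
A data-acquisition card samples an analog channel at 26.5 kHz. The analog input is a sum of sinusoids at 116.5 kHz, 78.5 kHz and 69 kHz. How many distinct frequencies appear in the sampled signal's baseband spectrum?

fs/2 = 13.25 kHz.
116.5 kHz mod fs = 10.5 kHz.
10.5 kHz ≤ fs/2 = 13.25 kHz, appears at 10.5 kHz.
78.5 kHz mod fs = 25.5 kHz.
25.5 kHz > fs/2 = 13.25 kHz, folds to fs − 25.5 kHz = 1 kHz.
69 kHz mod fs = 16 kHz.
16 kHz > fs/2 = 13.25 kHz, folds to fs − 16 kHz = 10.5 kHz.
Distinct values: {1 kHz, 10.5 kHz} → 2.

2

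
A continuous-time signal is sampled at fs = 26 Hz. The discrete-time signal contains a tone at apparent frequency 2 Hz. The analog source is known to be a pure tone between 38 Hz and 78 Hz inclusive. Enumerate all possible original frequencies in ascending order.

Frequencies that alias to 2 Hz are k·fs ± 2 Hz for integer k ≥ 0.
k=0: 2 Hz.
k=1: 24 Hz, 28 Hz.
k=2: 50 Hz, 54 Hz.
k=3: 76 Hz, 80 Hz.
k=4: 102 Hz, 106 Hz.
Within [38 Hz, 78 Hz]: 50 Hz, 54 Hz, 76 Hz.

50 Hz, 54 Hz, 76 Hz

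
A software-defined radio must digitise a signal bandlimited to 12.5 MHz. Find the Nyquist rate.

Nyquist rate = 2 × 12.5 MHz = 25 MHz.

25 MHz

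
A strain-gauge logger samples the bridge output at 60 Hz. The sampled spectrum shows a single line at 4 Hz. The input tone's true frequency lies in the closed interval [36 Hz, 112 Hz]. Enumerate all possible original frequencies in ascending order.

Frequencies that alias to 4 Hz are k·fs ± 4 Hz for integer k ≥ 0.
k=0: 4 Hz.
k=1: 56 Hz, 64 Hz.
k=2: 116 Hz, 124 Hz.
Within [36 Hz, 112 Hz]: 56 Hz, 64 Hz.

56 Hz, 64 Hz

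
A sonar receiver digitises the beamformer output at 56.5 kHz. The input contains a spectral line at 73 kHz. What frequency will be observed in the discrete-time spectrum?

73 kHz mod fs = 16.5 kHz.
16.5 kHz ≤ fs/2 = 28.25 kHz, appears at 16.5 kHz.

16.5 kHz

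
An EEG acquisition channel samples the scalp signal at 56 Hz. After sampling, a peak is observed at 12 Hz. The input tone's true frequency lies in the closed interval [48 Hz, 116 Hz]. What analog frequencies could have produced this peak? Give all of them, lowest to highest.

Frequencies that alias to 12 Hz are k·fs ± 12 Hz for integer k ≥ 0.
k=0: 12 Hz.
k=1: 44 Hz, 68 Hz.
k=2: 100 Hz, 124 Hz.
k=3: 156 Hz, 180 Hz.
Within [48 Hz, 116 Hz]: 68 Hz, 100 Hz.

68 Hz, 100 Hz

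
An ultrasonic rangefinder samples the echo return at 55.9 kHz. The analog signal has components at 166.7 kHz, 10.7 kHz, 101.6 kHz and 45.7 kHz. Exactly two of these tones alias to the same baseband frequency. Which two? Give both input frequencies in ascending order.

fs/2 = 27.95 kHz.
166.7 kHz mod fs = 54.9 kHz.
54.9 kHz > fs/2 = 27.95 kHz, folds to fs − 54.9 kHz = 1 kHz.
10.7 kHz ≤ fs/2 = 27.95 kHz, passes unchanged.
101.6 kHz mod fs = 45.7 kHz.
45.7 kHz > fs/2 = 27.95 kHz, folds to fs − 45.7 kHz = 10.2 kHz.
45.7 kHz > fs/2 = 27.95 kHz, folds to fs − 45.7 kHz = 10.2 kHz.
45.7 kHz and 101.6 kHz both map to 10.2 kHz.

45.7 kHz, 101.6 kHz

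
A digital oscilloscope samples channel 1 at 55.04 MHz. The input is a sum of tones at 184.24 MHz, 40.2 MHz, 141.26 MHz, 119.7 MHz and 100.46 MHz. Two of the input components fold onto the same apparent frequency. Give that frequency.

fs/2 = 27.52 MHz.
184.24 MHz mod fs = 19.12 MHz.
19.12 MHz ≤ fs/2 = 27.52 MHz, appears at 19.12 MHz.
40.2 MHz > fs/2 = 27.52 MHz, folds to fs − 40.2 MHz = 14.84 MHz.
141.26 MHz mod fs = 31.18 MHz.
31.18 MHz > fs/2 = 27.52 MHz, folds to fs − 31.18 MHz = 23.86 MHz.
119.7 MHz mod fs = 9.62 MHz.
9.62 MHz ≤ fs/2 = 27.52 MHz, appears at 9.62 MHz.
100.46 MHz mod fs = 45.42 MHz.
45.42 MHz > fs/2 = 27.52 MHz, folds to fs − 45.42 MHz = 9.62 MHz.
100.46 MHz and 119.7 MHz both map to 9.62 MHz.

9.62 MHz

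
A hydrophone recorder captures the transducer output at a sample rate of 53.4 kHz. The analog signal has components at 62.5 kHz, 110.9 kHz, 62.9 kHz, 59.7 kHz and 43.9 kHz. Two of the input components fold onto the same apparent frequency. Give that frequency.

fs/2 = 26.7 kHz.
62.5 kHz mod fs = 9.1 kHz.
9.1 kHz ≤ fs/2 = 26.7 kHz, appears at 9.1 kHz.
110.9 kHz mod fs = 4.1 kHz.
4.1 kHz ≤ fs/2 = 26.7 kHz, appears at 4.1 kHz.
62.9 kHz mod fs = 9.5 kHz.
9.5 kHz ≤ fs/2 = 26.7 kHz, appears at 9.5 kHz.
59.7 kHz mod fs = 6.3 kHz.
6.3 kHz ≤ fs/2 = 26.7 kHz, appears at 6.3 kHz.
43.9 kHz > fs/2 = 26.7 kHz, folds to fs − 43.9 kHz = 9.5 kHz.
43.9 kHz and 62.9 kHz both map to 9.5 kHz.

9.5 kHz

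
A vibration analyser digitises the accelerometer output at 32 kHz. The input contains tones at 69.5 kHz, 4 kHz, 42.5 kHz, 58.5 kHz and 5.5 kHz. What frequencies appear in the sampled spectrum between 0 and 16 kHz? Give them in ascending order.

fs/2 = 16 kHz.
69.5 kHz mod fs = 5.5 kHz.
5.5 kHz ≤ fs/2 = 16 kHz, appears at 5.5 kHz.
4 kHz ≤ fs/2 = 16 kHz, passes unchanged.
42.5 kHz mod fs = 10.5 kHz.
10.5 kHz ≤ fs/2 = 16 kHz, appears at 10.5 kHz.
58.5 kHz mod fs = 26.5 kHz.
26.5 kHz > fs/2 = 16 kHz, folds to fs − 26.5 kHz = 5.5 kHz.
5.5 kHz ≤ fs/2 = 16 kHz, passes unchanged.
Distinct values: {4 kHz, 5.5 kHz, 10.5 kHz}.

4 kHz, 5.5 kHz, 10.5 kHz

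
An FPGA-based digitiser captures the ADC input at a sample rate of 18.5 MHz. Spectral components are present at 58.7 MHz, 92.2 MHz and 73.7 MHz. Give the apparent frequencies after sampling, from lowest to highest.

fs/2 = 9.25 MHz.
58.7 MHz mod fs = 3.2 MHz.
3.2 MHz ≤ fs/2 = 9.25 MHz, appears at 3.2 MHz.
92.2 MHz mod fs = 18.2 MHz.
18.2 MHz > fs/2 = 9.25 MHz, folds to fs − 18.2 MHz = 0.3 MHz.
73.7 MHz mod fs = 18.2 MHz.
18.2 MHz > fs/2 = 9.25 MHz, folds to fs − 18.2 MHz = 0.3 MHz.
Distinct values: {0.3 MHz, 3.2 MHz}.

0.3 MHz, 3.2 MHz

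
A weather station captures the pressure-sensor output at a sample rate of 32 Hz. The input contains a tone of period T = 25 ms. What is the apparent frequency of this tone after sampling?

8 Hz

T = 25 ms → f = 1/T = 40 Hz.
40 Hz mod fs = 8 Hz.
8 Hz ≤ fs/2 = 16 Hz, appears at 8 Hz.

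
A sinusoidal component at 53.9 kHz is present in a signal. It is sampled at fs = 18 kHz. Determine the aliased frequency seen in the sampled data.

0.1 kHz

53.9 kHz mod fs = 17.9 kHz.
17.9 kHz > fs/2 = 9 kHz, folds to fs − 17.9 kHz = 0.1 kHz.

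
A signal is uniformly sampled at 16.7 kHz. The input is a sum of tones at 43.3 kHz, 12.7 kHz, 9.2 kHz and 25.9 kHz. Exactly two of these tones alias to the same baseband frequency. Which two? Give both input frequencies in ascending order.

fs/2 = 8.35 kHz.
43.3 kHz mod fs = 9.9 kHz.
9.9 kHz > fs/2 = 8.35 kHz, folds to fs − 9.9 kHz = 6.8 kHz.
12.7 kHz > fs/2 = 8.35 kHz, folds to fs − 12.7 kHz = 4 kHz.
9.2 kHz > fs/2 = 8.35 kHz, folds to fs − 9.2 kHz = 7.5 kHz.
25.9 kHz mod fs = 9.2 kHz.
9.2 kHz > fs/2 = 8.35 kHz, folds to fs − 9.2 kHz = 7.5 kHz.
9.2 kHz and 25.9 kHz both map to 7.5 kHz.

9.2 kHz, 25.9 kHz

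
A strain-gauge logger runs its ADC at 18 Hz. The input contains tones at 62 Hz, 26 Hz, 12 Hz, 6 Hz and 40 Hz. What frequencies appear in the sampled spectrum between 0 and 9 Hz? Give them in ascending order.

fs/2 = 9 Hz.
62 Hz mod fs = 8 Hz.
8 Hz ≤ fs/2 = 9 Hz, appears at 8 Hz.
26 Hz mod fs = 8 Hz.
8 Hz ≤ fs/2 = 9 Hz, appears at 8 Hz.
12 Hz > fs/2 = 9 Hz, folds to fs − 12 Hz = 6 Hz.
6 Hz ≤ fs/2 = 9 Hz, passes unchanged.
40 Hz mod fs = 4 Hz.
4 Hz ≤ fs/2 = 9 Hz, appears at 4 Hz.
Distinct values: {4 Hz, 6 Hz, 8 Hz}.

4 Hz, 6 Hz, 8 Hz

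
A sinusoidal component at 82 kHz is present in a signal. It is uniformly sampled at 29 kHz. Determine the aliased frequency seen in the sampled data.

82 kHz mod fs = 24 kHz.
24 kHz > fs/2 = 14.5 kHz, folds to fs − 24 kHz = 5 kHz.

5 kHz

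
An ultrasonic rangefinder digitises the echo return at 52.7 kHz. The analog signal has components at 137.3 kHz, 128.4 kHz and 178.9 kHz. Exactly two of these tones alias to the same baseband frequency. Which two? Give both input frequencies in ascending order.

fs/2 = 26.35 kHz.
137.3 kHz mod fs = 31.9 kHz.
31.9 kHz > fs/2 = 26.35 kHz, folds to fs − 31.9 kHz = 20.8 kHz.
128.4 kHz mod fs = 23 kHz.
23 kHz ≤ fs/2 = 26.35 kHz, appears at 23 kHz.
178.9 kHz mod fs = 20.8 kHz.
20.8 kHz ≤ fs/2 = 26.35 kHz, appears at 20.8 kHz.
137.3 kHz and 178.9 kHz both map to 20.8 kHz.

137.3 kHz, 178.9 kHz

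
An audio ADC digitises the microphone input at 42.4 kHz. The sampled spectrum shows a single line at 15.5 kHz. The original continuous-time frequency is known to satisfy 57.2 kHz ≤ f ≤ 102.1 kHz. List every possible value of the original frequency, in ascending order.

Frequencies that alias to 15.5 kHz are k·fs ± 15.5 kHz for integer k ≥ 0.
k=0: 15.5 kHz.
k=1: 26.9 kHz, 57.9 kHz.
k=2: 69.3 kHz, 100.3 kHz.
k=3: 111.7 kHz, 142.7 kHz.
Within [57.2 kHz, 102.1 kHz]: 57.9 kHz, 69.3 kHz, 100.3 kHz.

57.9 kHz, 69.3 kHz, 100.3 kHz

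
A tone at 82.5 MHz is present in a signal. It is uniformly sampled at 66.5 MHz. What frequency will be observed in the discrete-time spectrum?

82.5 MHz mod fs = 16 MHz.
16 MHz ≤ fs/2 = 33.25 MHz, appears at 16 MHz.

16 MHz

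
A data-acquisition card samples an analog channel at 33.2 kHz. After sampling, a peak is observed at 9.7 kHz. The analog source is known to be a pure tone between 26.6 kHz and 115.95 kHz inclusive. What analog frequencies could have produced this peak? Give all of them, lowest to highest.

Frequencies that alias to 9.7 kHz are k·fs ± 9.7 kHz for integer k ≥ 0.
k=0: 9.7 kHz.
k=1: 23.5 kHz, 42.9 kHz.
k=2: 56.7 kHz, 76.1 kHz.
k=3: 89.9 kHz, 109.3 kHz.
k=4: 123.1 kHz, 142.5 kHz.
Within [26.6 kHz, 115.95 kHz]: 42.9 kHz, 56.7 kHz, 76.1 kHz, 89.9 kHz, 109.3 kHz.

42.9 kHz, 56.7 kHz, 76.1 kHz, 89.9 kHz, 109.3 kHz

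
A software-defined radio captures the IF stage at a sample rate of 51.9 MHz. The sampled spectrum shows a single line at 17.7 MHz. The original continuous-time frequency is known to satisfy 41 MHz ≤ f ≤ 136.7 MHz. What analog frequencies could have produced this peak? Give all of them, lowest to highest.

69.6 MHz, 86.1 MHz, 121.5 MHz

Frequencies that alias to 17.7 MHz are k·fs ± 17.7 MHz for integer k ≥ 0.
k=0: 17.7 MHz.
k=1: 34.2 MHz, 69.6 MHz.
k=2: 86.1 MHz, 121.5 MHz.
k=3: 138 MHz, 173.4 MHz.
Within [41 MHz, 136.7 MHz]: 69.6 MHz, 86.1 MHz, 121.5 MHz.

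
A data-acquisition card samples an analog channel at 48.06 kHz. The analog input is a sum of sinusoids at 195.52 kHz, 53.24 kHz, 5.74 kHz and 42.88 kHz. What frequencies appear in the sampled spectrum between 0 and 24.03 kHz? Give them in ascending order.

fs/2 = 24.03 kHz.
195.52 kHz mod fs = 3.28 kHz.
3.28 kHz ≤ fs/2 = 24.03 kHz, appears at 3.28 kHz.
53.24 kHz mod fs = 5.18 kHz.
5.18 kHz ≤ fs/2 = 24.03 kHz, appears at 5.18 kHz.
5.74 kHz ≤ fs/2 = 24.03 kHz, passes unchanged.
42.88 kHz > fs/2 = 24.03 kHz, folds to fs − 42.88 kHz = 5.18 kHz.
Distinct values: {3.28 kHz, 5.18 kHz, 5.74 kHz}.

3.28 kHz, 5.18 kHz, 5.74 kHz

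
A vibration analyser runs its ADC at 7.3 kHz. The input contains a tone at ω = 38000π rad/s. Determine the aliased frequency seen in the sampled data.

ω = 38000π rad/s → f = ω/(2π) = 19000 Hz = 19 kHz.
19 kHz mod fs = 4.4 kHz.
4.4 kHz > fs/2 = 3.65 kHz, folds to fs − 4.4 kHz = 2.9 kHz.

2.9 kHz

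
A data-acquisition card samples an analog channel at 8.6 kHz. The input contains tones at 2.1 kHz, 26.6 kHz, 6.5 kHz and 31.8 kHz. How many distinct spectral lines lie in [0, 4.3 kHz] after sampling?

fs/2 = 4.3 kHz.
2.1 kHz ≤ fs/2 = 4.3 kHz, passes unchanged.
26.6 kHz mod fs = 0.8 kHz.
0.8 kHz ≤ fs/2 = 4.3 kHz, appears at 0.8 kHz.
6.5 kHz > fs/2 = 4.3 kHz, folds to fs − 6.5 kHz = 2.1 kHz.
31.8 kHz mod fs = 6 kHz.
6 kHz > fs/2 = 4.3 kHz, folds to fs − 6 kHz = 2.6 kHz.
Distinct values: {0.8 kHz, 2.1 kHz, 2.6 kHz} → 3.

3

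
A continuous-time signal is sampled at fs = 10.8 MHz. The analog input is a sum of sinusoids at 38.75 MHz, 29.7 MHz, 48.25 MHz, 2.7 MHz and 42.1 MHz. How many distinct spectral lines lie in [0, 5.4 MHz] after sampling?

4

fs/2 = 5.4 MHz.
38.75 MHz mod fs = 6.35 MHz.
6.35 MHz > fs/2 = 5.4 MHz, folds to fs − 6.35 MHz = 4.45 MHz.
29.7 MHz mod fs = 8.1 MHz.
8.1 MHz > fs/2 = 5.4 MHz, folds to fs − 8.1 MHz = 2.7 MHz.
48.25 MHz mod fs = 5.05 MHz.
5.05 MHz ≤ fs/2 = 5.4 MHz, appears at 5.05 MHz.
2.7 MHz ≤ fs/2 = 5.4 MHz, passes unchanged.
42.1 MHz mod fs = 9.7 MHz.
9.7 MHz > fs/2 = 5.4 MHz, folds to fs − 9.7 MHz = 1.1 MHz.
Distinct values: {1.1 MHz, 2.7 MHz, 4.45 MHz, 5.05 MHz} → 4.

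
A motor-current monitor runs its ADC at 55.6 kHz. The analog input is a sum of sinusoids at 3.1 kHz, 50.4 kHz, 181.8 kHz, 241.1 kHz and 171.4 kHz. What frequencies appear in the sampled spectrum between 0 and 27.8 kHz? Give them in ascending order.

3.1 kHz, 4.6 kHz, 5.2 kHz, 15 kHz, 18.7 kHz

fs/2 = 27.8 kHz.
3.1 kHz ≤ fs/2 = 27.8 kHz, passes unchanged.
50.4 kHz > fs/2 = 27.8 kHz, folds to fs − 50.4 kHz = 5.2 kHz.
181.8 kHz mod fs = 15 kHz.
15 kHz ≤ fs/2 = 27.8 kHz, appears at 15 kHz.
241.1 kHz mod fs = 18.7 kHz.
18.7 kHz ≤ fs/2 = 27.8 kHz, appears at 18.7 kHz.
171.4 kHz mod fs = 4.6 kHz.
4.6 kHz ≤ fs/2 = 27.8 kHz, appears at 4.6 kHz.
Distinct values: {3.1 kHz, 4.6 kHz, 5.2 kHz, 15 kHz, 18.7 kHz}.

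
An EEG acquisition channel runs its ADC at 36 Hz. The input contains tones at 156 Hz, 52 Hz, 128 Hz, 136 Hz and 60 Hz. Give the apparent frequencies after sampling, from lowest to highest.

8 Hz, 12 Hz, 16 Hz

fs/2 = 18 Hz.
156 Hz mod fs = 12 Hz.
12 Hz ≤ fs/2 = 18 Hz, appears at 12 Hz.
52 Hz mod fs = 16 Hz.
16 Hz ≤ fs/2 = 18 Hz, appears at 16 Hz.
128 Hz mod fs = 20 Hz.
20 Hz > fs/2 = 18 Hz, folds to fs − 20 Hz = 16 Hz.
136 Hz mod fs = 28 Hz.
28 Hz > fs/2 = 18 Hz, folds to fs − 28 Hz = 8 Hz.
60 Hz mod fs = 24 Hz.
24 Hz > fs/2 = 18 Hz, folds to fs − 24 Hz = 12 Hz.
Distinct values: {8 Hz, 12 Hz, 16 Hz}.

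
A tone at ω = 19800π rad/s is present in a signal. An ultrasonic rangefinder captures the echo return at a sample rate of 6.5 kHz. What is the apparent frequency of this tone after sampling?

3.1 kHz

ω = 19800π rad/s → f = ω/(2π) = 9900 Hz = 9.9 kHz.
9.9 kHz mod fs = 3.4 kHz.
3.4 kHz > fs/2 = 3.25 kHz, folds to fs − 3.4 kHz = 3.1 kHz.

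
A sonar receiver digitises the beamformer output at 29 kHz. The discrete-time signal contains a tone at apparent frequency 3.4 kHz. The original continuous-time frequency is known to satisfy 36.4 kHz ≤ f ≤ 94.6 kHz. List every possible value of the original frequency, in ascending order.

Frequencies that alias to 3.4 kHz are k·fs ± 3.4 kHz for integer k ≥ 0.
k=0: 3.4 kHz.
k=1: 25.6 kHz, 32.4 kHz.
k=2: 54.6 kHz, 61.4 kHz.
k=3: 83.6 kHz, 90.4 kHz.
k=4: 112.6 kHz, 119.4 kHz.
Within [36.4 kHz, 94.6 kHz]: 54.6 kHz, 61.4 kHz, 83.6 kHz, 90.4 kHz.

54.6 kHz, 61.4 kHz, 83.6 kHz, 90.4 kHz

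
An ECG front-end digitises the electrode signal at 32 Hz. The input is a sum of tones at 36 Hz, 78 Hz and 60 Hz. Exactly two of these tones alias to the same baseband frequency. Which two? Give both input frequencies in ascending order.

fs/2 = 16 Hz.
36 Hz mod fs = 4 Hz.
4 Hz ≤ fs/2 = 16 Hz, appears at 4 Hz.
78 Hz mod fs = 14 Hz.
14 Hz ≤ fs/2 = 16 Hz, appears at 14 Hz.
60 Hz mod fs = 28 Hz.
28 Hz > fs/2 = 16 Hz, folds to fs − 28 Hz = 4 Hz.
36 Hz and 60 Hz both map to 4 Hz.

36 Hz, 60 Hz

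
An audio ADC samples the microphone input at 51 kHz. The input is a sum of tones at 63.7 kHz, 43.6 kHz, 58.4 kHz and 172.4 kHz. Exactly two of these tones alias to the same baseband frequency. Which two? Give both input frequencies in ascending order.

fs/2 = 25.5 kHz.
63.7 kHz mod fs = 12.7 kHz.
12.7 kHz ≤ fs/2 = 25.5 kHz, appears at 12.7 kHz.
43.6 kHz > fs/2 = 25.5 kHz, folds to fs − 43.6 kHz = 7.4 kHz.
58.4 kHz mod fs = 7.4 kHz.
7.4 kHz ≤ fs/2 = 25.5 kHz, appears at 7.4 kHz.
172.4 kHz mod fs = 19.4 kHz.
19.4 kHz ≤ fs/2 = 25.5 kHz, appears at 19.4 kHz.
43.6 kHz and 58.4 kHz both map to 7.4 kHz.

43.6 kHz, 58.4 kHz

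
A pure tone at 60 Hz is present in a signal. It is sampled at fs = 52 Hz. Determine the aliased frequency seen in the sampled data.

60 Hz mod fs = 8 Hz.
8 Hz ≤ fs/2 = 26 Hz, appears at 8 Hz.

8 Hz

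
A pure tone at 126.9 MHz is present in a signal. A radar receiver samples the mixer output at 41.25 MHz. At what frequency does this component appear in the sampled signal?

3.15 MHz

126.9 MHz mod fs = 3.15 MHz.
3.15 MHz ≤ fs/2 = 20.625 MHz, appears at 3.15 MHz.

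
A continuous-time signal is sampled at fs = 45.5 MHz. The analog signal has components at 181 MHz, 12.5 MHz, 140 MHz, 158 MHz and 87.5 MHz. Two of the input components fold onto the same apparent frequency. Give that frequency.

fs/2 = 22.75 MHz.
181 MHz mod fs = 44.5 MHz.
44.5 MHz > fs/2 = 22.75 MHz, folds to fs − 44.5 MHz = 1 MHz.
12.5 MHz ≤ fs/2 = 22.75 MHz, passes unchanged.
140 MHz mod fs = 3.5 MHz.
3.5 MHz ≤ fs/2 = 22.75 MHz, appears at 3.5 MHz.
158 MHz mod fs = 21.5 MHz.
21.5 MHz ≤ fs/2 = 22.75 MHz, appears at 21.5 MHz.
87.5 MHz mod fs = 42 MHz.
42 MHz > fs/2 = 22.75 MHz, folds to fs − 42 MHz = 3.5 MHz.
87.5 MHz and 140 MHz both map to 3.5 MHz.

3.5 MHz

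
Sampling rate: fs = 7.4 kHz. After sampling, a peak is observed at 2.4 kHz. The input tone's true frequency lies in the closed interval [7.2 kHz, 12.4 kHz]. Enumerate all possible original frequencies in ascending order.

9.8 kHz, 12.4 kHz

Frequencies that alias to 2.4 kHz are k·fs ± 2.4 kHz for integer k ≥ 0.
k=0: 2.4 kHz.
k=1: 5 kHz, 9.8 kHz.
k=2: 12.4 kHz, 17.2 kHz.
k=3: 19.8 kHz, 24.6 kHz.
Within [7.2 kHz, 12.4 kHz]: 9.8 kHz, 12.4 kHz.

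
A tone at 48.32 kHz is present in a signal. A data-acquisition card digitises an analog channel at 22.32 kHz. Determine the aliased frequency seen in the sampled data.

3.68 kHz

48.32 kHz mod fs = 3.68 kHz.
3.68 kHz ≤ fs/2 = 11.16 kHz, appears at 3.68 kHz.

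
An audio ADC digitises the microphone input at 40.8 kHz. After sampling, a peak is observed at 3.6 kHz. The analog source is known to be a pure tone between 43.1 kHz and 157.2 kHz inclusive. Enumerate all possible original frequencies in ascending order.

Frequencies that alias to 3.6 kHz are k·fs ± 3.6 kHz for integer k ≥ 0.
k=0: 3.6 kHz.
k=1: 37.2 kHz, 44.4 kHz.
k=2: 78 kHz, 85.2 kHz.
k=3: 118.8 kHz, 126 kHz.
k=4: 159.6 kHz, 166.8 kHz.
Within [43.1 kHz, 157.2 kHz]: 44.4 kHz, 78 kHz, 85.2 kHz, 118.8 kHz, 126 kHz.

44.4 kHz, 78 kHz, 85.2 kHz, 118.8 kHz, 126 kHz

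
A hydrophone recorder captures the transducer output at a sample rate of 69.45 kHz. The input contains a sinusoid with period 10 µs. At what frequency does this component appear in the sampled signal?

30.55 kHz

T = 10 µs → f = 1/T = 100 kHz.
100 kHz mod fs = 30.55 kHz.
30.55 kHz ≤ fs/2 = 34.725 kHz, appears at 30.55 kHz.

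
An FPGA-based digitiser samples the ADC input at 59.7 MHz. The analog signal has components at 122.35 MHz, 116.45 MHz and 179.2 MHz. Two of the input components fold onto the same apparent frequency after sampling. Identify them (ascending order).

fs/2 = 29.85 MHz.
122.35 MHz mod fs = 2.95 MHz.
2.95 MHz ≤ fs/2 = 29.85 MHz, appears at 2.95 MHz.
116.45 MHz mod fs = 56.75 MHz.
56.75 MHz > fs/2 = 29.85 MHz, folds to fs − 56.75 MHz = 2.95 MHz.
179.2 MHz mod fs = 0.1 MHz.
0.1 MHz ≤ fs/2 = 29.85 MHz, appears at 0.1 MHz.
116.45 MHz and 122.35 MHz both map to 2.95 MHz.

116.45 MHz, 122.35 MHz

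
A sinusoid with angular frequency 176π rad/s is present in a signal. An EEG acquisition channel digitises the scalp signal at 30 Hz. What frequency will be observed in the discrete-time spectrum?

ω = 176π rad/s → f = ω/(2π) = 88 Hz.
88 Hz mod fs = 28 Hz.
28 Hz > fs/2 = 15 Hz, folds to fs − 28 Hz = 2 Hz.

2 Hz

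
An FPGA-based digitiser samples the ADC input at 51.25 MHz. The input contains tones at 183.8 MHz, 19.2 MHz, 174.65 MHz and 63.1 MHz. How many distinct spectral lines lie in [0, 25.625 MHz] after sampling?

fs/2 = 25.625 MHz.
183.8 MHz mod fs = 30.05 MHz.
30.05 MHz > fs/2 = 25.625 MHz, folds to fs − 30.05 MHz = 21.2 MHz.
19.2 MHz ≤ fs/2 = 25.625 MHz, passes unchanged.
174.65 MHz mod fs = 20.9 MHz.
20.9 MHz ≤ fs/2 = 25.625 MHz, appears at 20.9 MHz.
63.1 MHz mod fs = 11.85 MHz.
11.85 MHz ≤ fs/2 = 25.625 MHz, appears at 11.85 MHz.
Distinct values: {11.85 MHz, 19.2 MHz, 20.9 MHz, 21.2 MHz} → 4.

4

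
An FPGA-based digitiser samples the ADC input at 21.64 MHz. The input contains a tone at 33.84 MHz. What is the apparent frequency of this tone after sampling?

33.84 MHz mod fs = 12.2 MHz.
12.2 MHz > fs/2 = 10.82 MHz, folds to fs − 12.2 MHz = 9.44 MHz.

9.44 MHz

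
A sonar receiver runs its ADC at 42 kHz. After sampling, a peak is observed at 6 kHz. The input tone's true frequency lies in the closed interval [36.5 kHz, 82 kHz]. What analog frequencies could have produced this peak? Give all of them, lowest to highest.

48 kHz, 78 kHz

Frequencies that alias to 6 kHz are k·fs ± 6 kHz for integer k ≥ 0.
k=0: 6 kHz.
k=1: 36 kHz, 48 kHz.
k=2: 78 kHz, 90 kHz.
k=3: 120 kHz, 132 kHz.
Within [36.5 kHz, 82 kHz]: 48 kHz, 78 kHz.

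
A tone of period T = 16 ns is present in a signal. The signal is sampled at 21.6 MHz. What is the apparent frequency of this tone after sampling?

2.3 MHz

T = 16 ns → f = 1/T = 62.5 MHz.
62.5 MHz mod fs = 19.3 MHz.
19.3 MHz > fs/2 = 10.8 MHz, folds to fs − 19.3 MHz = 2.3 MHz.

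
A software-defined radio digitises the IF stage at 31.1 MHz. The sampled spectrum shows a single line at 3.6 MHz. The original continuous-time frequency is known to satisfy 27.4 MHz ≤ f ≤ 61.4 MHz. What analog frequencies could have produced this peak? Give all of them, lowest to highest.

27.5 MHz, 34.7 MHz, 58.6 MHz

Frequencies that alias to 3.6 MHz are k·fs ± 3.6 MHz for integer k ≥ 0.
k=0: 3.6 MHz.
k=1: 27.5 MHz, 34.7 MHz.
k=2: 58.6 MHz, 65.8 MHz.
k=3: 89.7 MHz, 96.9 MHz.
Within [27.4 MHz, 61.4 MHz]: 27.5 MHz, 34.7 MHz, 58.6 MHz.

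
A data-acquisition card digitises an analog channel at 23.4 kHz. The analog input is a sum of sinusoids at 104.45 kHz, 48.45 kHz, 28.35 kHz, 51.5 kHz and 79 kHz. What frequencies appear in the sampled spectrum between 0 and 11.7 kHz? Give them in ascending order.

fs/2 = 11.7 kHz.
104.45 kHz mod fs = 10.85 kHz.
10.85 kHz ≤ fs/2 = 11.7 kHz, appears at 10.85 kHz.
48.45 kHz mod fs = 1.65 kHz.
1.65 kHz ≤ fs/2 = 11.7 kHz, appears at 1.65 kHz.
28.35 kHz mod fs = 4.95 kHz.
4.95 kHz ≤ fs/2 = 11.7 kHz, appears at 4.95 kHz.
51.5 kHz mod fs = 4.7 kHz.
4.7 kHz ≤ fs/2 = 11.7 kHz, appears at 4.7 kHz.
79 kHz mod fs = 8.8 kHz.
8.8 kHz ≤ fs/2 = 11.7 kHz, appears at 8.8 kHz.
Distinct values: {1.65 kHz, 4.7 kHz, 4.95 kHz, 8.8 kHz, 10.85 kHz}.

1.65 kHz, 4.7 kHz, 4.95 kHz, 8.8 kHz, 10.85 kHz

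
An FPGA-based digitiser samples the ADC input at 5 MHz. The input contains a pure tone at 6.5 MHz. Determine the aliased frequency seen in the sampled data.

6.5 MHz mod fs = 1.5 MHz.
1.5 MHz ≤ fs/2 = 2.5 MHz, appears at 1.5 MHz.

1.5 MHz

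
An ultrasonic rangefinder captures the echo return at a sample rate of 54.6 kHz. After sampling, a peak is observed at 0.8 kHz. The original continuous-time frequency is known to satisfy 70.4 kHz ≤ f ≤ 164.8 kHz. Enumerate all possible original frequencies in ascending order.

Frequencies that alias to 0.8 kHz are k·fs ± 0.8 kHz for integer k ≥ 0.
k=0: 0.8 kHz.
k=1: 53.8 kHz, 55.4 kHz.
k=2: 108.4 kHz, 110 kHz.
k=3: 163 kHz, 164.6 kHz.
k=4: 217.6 kHz, 219.2 kHz.
Within [70.4 kHz, 164.8 kHz]: 108.4 kHz, 110 kHz, 163 kHz, 164.6 kHz.

108.4 kHz, 110 kHz, 163 kHz, 164.6 kHz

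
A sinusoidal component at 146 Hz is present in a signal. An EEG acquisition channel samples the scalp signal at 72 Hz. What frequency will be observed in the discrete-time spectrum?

2 Hz

146 Hz mod fs = 2 Hz.
2 Hz ≤ fs/2 = 36 Hz, appears at 2 Hz.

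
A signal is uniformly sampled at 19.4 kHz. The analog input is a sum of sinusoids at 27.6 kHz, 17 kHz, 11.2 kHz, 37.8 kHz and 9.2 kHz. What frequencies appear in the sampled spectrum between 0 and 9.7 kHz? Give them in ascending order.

fs/2 = 9.7 kHz.
27.6 kHz mod fs = 8.2 kHz.
8.2 kHz ≤ fs/2 = 9.7 kHz, appears at 8.2 kHz.
17 kHz > fs/2 = 9.7 kHz, folds to fs − 17 kHz = 2.4 kHz.
11.2 kHz > fs/2 = 9.7 kHz, folds to fs − 11.2 kHz = 8.2 kHz.
37.8 kHz mod fs = 18.4 kHz.
18.4 kHz > fs/2 = 9.7 kHz, folds to fs − 18.4 kHz = 1 kHz.
9.2 kHz ≤ fs/2 = 9.7 kHz, passes unchanged.
Distinct values: {1 kHz, 2.4 kHz, 8.2 kHz, 9.2 kHz}.

1 kHz, 2.4 kHz, 8.2 kHz, 9.2 kHz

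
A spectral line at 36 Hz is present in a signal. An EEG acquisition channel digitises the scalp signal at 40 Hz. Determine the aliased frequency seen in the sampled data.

4 Hz

36 Hz > fs/2 = 20 Hz, folds to fs − 36 Hz = 4 Hz.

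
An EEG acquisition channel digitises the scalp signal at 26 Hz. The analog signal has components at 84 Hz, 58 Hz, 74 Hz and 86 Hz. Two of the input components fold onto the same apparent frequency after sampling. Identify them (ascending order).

fs/2 = 13 Hz.
84 Hz mod fs = 6 Hz.
6 Hz ≤ fs/2 = 13 Hz, appears at 6 Hz.
58 Hz mod fs = 6 Hz.
6 Hz ≤ fs/2 = 13 Hz, appears at 6 Hz.
74 Hz mod fs = 22 Hz.
22 Hz > fs/2 = 13 Hz, folds to fs − 22 Hz = 4 Hz.
86 Hz mod fs = 8 Hz.
8 Hz ≤ fs/2 = 13 Hz, appears at 8 Hz.
58 Hz and 84 Hz both map to 6 Hz.

58 Hz, 84 Hz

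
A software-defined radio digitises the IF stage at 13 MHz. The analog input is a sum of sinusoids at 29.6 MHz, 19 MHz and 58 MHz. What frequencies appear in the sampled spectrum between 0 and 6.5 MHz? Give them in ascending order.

fs/2 = 6.5 MHz.
29.6 MHz mod fs = 3.6 MHz.
3.6 MHz ≤ fs/2 = 6.5 MHz, appears at 3.6 MHz.
19 MHz mod fs = 6 MHz.
6 MHz ≤ fs/2 = 6.5 MHz, appears at 6 MHz.
58 MHz mod fs = 6 MHz.
6 MHz ≤ fs/2 = 6.5 MHz, appears at 6 MHz.
Distinct values: {3.6 MHz, 6 MHz}.

3.6 MHz, 6 MHz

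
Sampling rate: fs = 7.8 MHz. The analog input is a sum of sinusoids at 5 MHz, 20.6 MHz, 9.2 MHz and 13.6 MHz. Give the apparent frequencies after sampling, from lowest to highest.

fs/2 = 3.9 MHz.
5 MHz > fs/2 = 3.9 MHz, folds to fs − 5 MHz = 2.8 MHz.
20.6 MHz mod fs = 5 MHz.
5 MHz > fs/2 = 3.9 MHz, folds to fs − 5 MHz = 2.8 MHz.
9.2 MHz mod fs = 1.4 MHz.
1.4 MHz ≤ fs/2 = 3.9 MHz, appears at 1.4 MHz.
13.6 MHz mod fs = 5.8 MHz.
5.8 MHz > fs/2 = 3.9 MHz, folds to fs − 5.8 MHz = 2 MHz.
Distinct values: {1.4 MHz, 2 MHz, 2.8 MHz}.

1.4 MHz, 2 MHz, 2.8 MHz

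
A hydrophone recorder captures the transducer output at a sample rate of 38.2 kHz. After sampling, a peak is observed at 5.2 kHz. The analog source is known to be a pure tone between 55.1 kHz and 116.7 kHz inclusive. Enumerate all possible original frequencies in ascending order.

Frequencies that alias to 5.2 kHz are k·fs ± 5.2 kHz for integer k ≥ 0.
k=0: 5.2 kHz.
k=1: 33 kHz, 43.4 kHz.
k=2: 71.2 kHz, 81.6 kHz.
k=3: 109.4 kHz, 119.8 kHz.
k=4: 147.6 kHz, 158 kHz.
Within [55.1 kHz, 116.7 kHz]: 71.2 kHz, 81.6 kHz, 109.4 kHz.

71.2 kHz, 81.6 kHz, 109.4 kHz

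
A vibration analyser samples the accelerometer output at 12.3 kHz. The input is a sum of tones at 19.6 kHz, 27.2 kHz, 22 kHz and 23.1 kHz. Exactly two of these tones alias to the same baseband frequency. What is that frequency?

fs/2 = 6.15 kHz.
19.6 kHz mod fs = 7.3 kHz.
7.3 kHz > fs/2 = 6.15 kHz, folds to fs − 7.3 kHz = 5 kHz.
27.2 kHz mod fs = 2.6 kHz.
2.6 kHz ≤ fs/2 = 6.15 kHz, appears at 2.6 kHz.
22 kHz mod fs = 9.7 kHz.
9.7 kHz > fs/2 = 6.15 kHz, folds to fs − 9.7 kHz = 2.6 kHz.
23.1 kHz mod fs = 10.8 kHz.
10.8 kHz > fs/2 = 6.15 kHz, folds to fs − 10.8 kHz = 1.5 kHz.
22 kHz and 27.2 kHz both map to 2.6 kHz.

2.6 kHz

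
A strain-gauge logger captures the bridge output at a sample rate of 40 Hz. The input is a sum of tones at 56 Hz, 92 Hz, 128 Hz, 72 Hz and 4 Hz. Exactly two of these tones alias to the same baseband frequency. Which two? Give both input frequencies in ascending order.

72 Hz, 128 Hz

fs/2 = 20 Hz.
56 Hz mod fs = 16 Hz.
16 Hz ≤ fs/2 = 20 Hz, appears at 16 Hz.
92 Hz mod fs = 12 Hz.
12 Hz ≤ fs/2 = 20 Hz, appears at 12 Hz.
128 Hz mod fs = 8 Hz.
8 Hz ≤ fs/2 = 20 Hz, appears at 8 Hz.
72 Hz mod fs = 32 Hz.
32 Hz > fs/2 = 20 Hz, folds to fs − 32 Hz = 8 Hz.
4 Hz ≤ fs/2 = 20 Hz, passes unchanged.
72 Hz and 128 Hz both map to 8 Hz.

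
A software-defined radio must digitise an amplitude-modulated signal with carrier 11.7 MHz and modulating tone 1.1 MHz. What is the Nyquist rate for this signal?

25.6 MHz

AM sidebands sit at fc ± fm = 10.6 MHz and 12.8 MHz.
Highest-frequency component: 12.8 MHz.
Nyquist rate = 2 × 12.8 MHz = 25.6 MHz.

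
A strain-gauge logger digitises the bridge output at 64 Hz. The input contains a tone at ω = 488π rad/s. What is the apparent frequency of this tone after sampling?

ω = 488π rad/s → f = ω/(2π) = 244 Hz.
244 Hz mod fs = 52 Hz.
52 Hz > fs/2 = 32 Hz, folds to fs − 52 Hz = 12 Hz.

12 Hz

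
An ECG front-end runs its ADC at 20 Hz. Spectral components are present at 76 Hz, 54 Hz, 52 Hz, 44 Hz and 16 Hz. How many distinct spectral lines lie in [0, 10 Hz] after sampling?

fs/2 = 10 Hz.
76 Hz mod fs = 16 Hz.
16 Hz > fs/2 = 10 Hz, folds to fs − 16 Hz = 4 Hz.
54 Hz mod fs = 14 Hz.
14 Hz > fs/2 = 10 Hz, folds to fs − 14 Hz = 6 Hz.
52 Hz mod fs = 12 Hz.
12 Hz > fs/2 = 10 Hz, folds to fs − 12 Hz = 8 Hz.
44 Hz mod fs = 4 Hz.
4 Hz ≤ fs/2 = 10 Hz, appears at 4 Hz.
16 Hz > fs/2 = 10 Hz, folds to fs − 16 Hz = 4 Hz.
Distinct values: {4 Hz, 6 Hz, 8 Hz} → 3.

3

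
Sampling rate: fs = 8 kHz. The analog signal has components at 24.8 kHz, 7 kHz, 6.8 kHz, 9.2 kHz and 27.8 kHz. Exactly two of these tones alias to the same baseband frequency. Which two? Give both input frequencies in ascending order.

6.8 kHz, 9.2 kHz

fs/2 = 4 kHz.
24.8 kHz mod fs = 0.8 kHz.
0.8 kHz ≤ fs/2 = 4 kHz, appears at 0.8 kHz.
7 kHz > fs/2 = 4 kHz, folds to fs − 7 kHz = 1 kHz.
6.8 kHz > fs/2 = 4 kHz, folds to fs − 6.8 kHz = 1.2 kHz.
9.2 kHz mod fs = 1.2 kHz.
1.2 kHz ≤ fs/2 = 4 kHz, appears at 1.2 kHz.
27.8 kHz mod fs = 3.8 kHz.
3.8 kHz ≤ fs/2 = 4 kHz, appears at 3.8 kHz.
6.8 kHz and 9.2 kHz both map to 1.2 kHz.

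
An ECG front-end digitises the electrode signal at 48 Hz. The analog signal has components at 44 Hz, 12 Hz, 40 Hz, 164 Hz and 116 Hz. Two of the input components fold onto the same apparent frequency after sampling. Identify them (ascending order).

116 Hz, 164 Hz

fs/2 = 24 Hz.
44 Hz > fs/2 = 24 Hz, folds to fs − 44 Hz = 4 Hz.
12 Hz ≤ fs/2 = 24 Hz, passes unchanged.
40 Hz > fs/2 = 24 Hz, folds to fs − 40 Hz = 8 Hz.
164 Hz mod fs = 20 Hz.
20 Hz ≤ fs/2 = 24 Hz, appears at 20 Hz.
116 Hz mod fs = 20 Hz.
20 Hz ≤ fs/2 = 24 Hz, appears at 20 Hz.
116 Hz and 164 Hz both map to 20 Hz.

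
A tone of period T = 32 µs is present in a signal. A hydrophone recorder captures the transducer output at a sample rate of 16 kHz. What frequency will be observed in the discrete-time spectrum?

0.75 kHz

T = 32 µs → f = 1/T = 31.25 kHz.
31.25 kHz mod fs = 15.25 kHz.
15.25 kHz > fs/2 = 8 kHz, folds to fs − 15.25 kHz = 0.75 kHz.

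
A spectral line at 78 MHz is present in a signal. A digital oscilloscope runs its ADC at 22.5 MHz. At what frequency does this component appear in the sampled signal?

10.5 MHz

78 MHz mod fs = 10.5 MHz.
10.5 MHz ≤ fs/2 = 11.25 MHz, appears at 10.5 MHz.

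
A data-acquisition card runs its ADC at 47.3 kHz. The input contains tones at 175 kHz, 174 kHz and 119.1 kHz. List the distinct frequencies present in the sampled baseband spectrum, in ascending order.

fs/2 = 23.65 kHz.
175 kHz mod fs = 33.1 kHz.
33.1 kHz > fs/2 = 23.65 kHz, folds to fs − 33.1 kHz = 14.2 kHz.
174 kHz mod fs = 32.1 kHz.
32.1 kHz > fs/2 = 23.65 kHz, folds to fs − 32.1 kHz = 15.2 kHz.
119.1 kHz mod fs = 24.5 kHz.
24.5 kHz > fs/2 = 23.65 kHz, folds to fs − 24.5 kHz = 22.8 kHz.
Distinct values: {14.2 kHz, 15.2 kHz, 22.8 kHz}.

14.2 kHz, 15.2 kHz, 22.8 kHz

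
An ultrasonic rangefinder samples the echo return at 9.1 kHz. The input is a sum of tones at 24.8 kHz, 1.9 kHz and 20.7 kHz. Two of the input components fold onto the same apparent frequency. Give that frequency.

fs/2 = 4.55 kHz.
24.8 kHz mod fs = 6.6 kHz.
6.6 kHz > fs/2 = 4.55 kHz, folds to fs − 6.6 kHz = 2.5 kHz.
1.9 kHz ≤ fs/2 = 4.55 kHz, passes unchanged.
20.7 kHz mod fs = 2.5 kHz.
2.5 kHz ≤ fs/2 = 4.55 kHz, appears at 2.5 kHz.
20.7 kHz and 24.8 kHz both map to 2.5 kHz.

2.5 kHz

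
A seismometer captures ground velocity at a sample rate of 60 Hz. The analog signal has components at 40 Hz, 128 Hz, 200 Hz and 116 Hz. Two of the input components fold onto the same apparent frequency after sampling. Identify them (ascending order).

fs/2 = 30 Hz.
40 Hz > fs/2 = 30 Hz, folds to fs − 40 Hz = 20 Hz.
128 Hz mod fs = 8 Hz.
8 Hz ≤ fs/2 = 30 Hz, appears at 8 Hz.
200 Hz mod fs = 20 Hz.
20 Hz ≤ fs/2 = 30 Hz, appears at 20 Hz.
116 Hz mod fs = 56 Hz.
56 Hz > fs/2 = 30 Hz, folds to fs − 56 Hz = 4 Hz.
40 Hz and 200 Hz both map to 20 Hz.

40 Hz, 200 Hz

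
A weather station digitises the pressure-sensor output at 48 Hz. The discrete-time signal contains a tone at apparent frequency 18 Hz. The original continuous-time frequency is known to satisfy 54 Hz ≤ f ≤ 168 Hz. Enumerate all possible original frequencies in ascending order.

Frequencies that alias to 18 Hz are k·fs ± 18 Hz for integer k ≥ 0.
k=0: 18 Hz.
k=1: 30 Hz, 66 Hz.
k=2: 78 Hz, 114 Hz.
k=3: 126 Hz, 162 Hz.
k=4: 174 Hz, 210 Hz.
Within [54 Hz, 168 Hz]: 66 Hz, 78 Hz, 114 Hz, 126 Hz, 162 Hz.

66 Hz, 78 Hz, 114 Hz, 126 Hz, 162 Hz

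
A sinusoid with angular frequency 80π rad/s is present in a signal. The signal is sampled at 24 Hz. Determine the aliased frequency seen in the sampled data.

ω = 80π rad/s → f = ω/(2π) = 40 Hz.
40 Hz mod fs = 16 Hz.
16 Hz > fs/2 = 12 Hz, folds to fs − 16 Hz = 8 Hz.

8 Hz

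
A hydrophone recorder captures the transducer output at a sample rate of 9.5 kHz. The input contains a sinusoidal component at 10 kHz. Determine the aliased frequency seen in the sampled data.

10 kHz mod fs = 0.5 kHz.
0.5 kHz ≤ fs/2 = 4.75 kHz, appears at 0.5 kHz.

0.5 kHz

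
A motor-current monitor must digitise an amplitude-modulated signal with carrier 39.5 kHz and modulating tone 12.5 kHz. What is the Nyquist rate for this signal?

AM sidebands sit at fc ± fm = 27 kHz and 52 kHz.
Highest-frequency component: 52 kHz.
Nyquist rate = 2 × 52 kHz = 104 kHz.

104 kHz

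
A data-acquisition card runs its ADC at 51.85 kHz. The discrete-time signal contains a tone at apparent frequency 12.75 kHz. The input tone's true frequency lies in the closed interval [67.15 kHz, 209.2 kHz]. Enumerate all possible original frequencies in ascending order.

90.95 kHz, 116.45 kHz, 142.8 kHz, 168.3 kHz, 194.65 kHz

Frequencies that alias to 12.75 kHz are k·fs ± 12.75 kHz for integer k ≥ 0.
k=0: 12.75 kHz.
k=1: 39.1 kHz, 64.6 kHz.
k=2: 90.95 kHz, 116.45 kHz.
k=3: 142.8 kHz, 168.3 kHz.
k=4: 194.65 kHz, 220.15 kHz.
k=5: 246.5 kHz, 272 kHz.
Within [67.15 kHz, 209.2 kHz]: 90.95 kHz, 116.45 kHz, 142.8 kHz, 168.3 kHz, 194.65 kHz.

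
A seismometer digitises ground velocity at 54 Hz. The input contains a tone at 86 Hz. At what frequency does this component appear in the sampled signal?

22 Hz

86 Hz mod fs = 32 Hz.
32 Hz > fs/2 = 27 Hz, folds to fs − 32 Hz = 22 Hz.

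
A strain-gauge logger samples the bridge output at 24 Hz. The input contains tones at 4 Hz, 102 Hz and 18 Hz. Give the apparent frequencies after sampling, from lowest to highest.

fs/2 = 12 Hz.
4 Hz ≤ fs/2 = 12 Hz, passes unchanged.
102 Hz mod fs = 6 Hz.
6 Hz ≤ fs/2 = 12 Hz, appears at 6 Hz.
18 Hz > fs/2 = 12 Hz, folds to fs − 18 Hz = 6 Hz.
Distinct values: {4 Hz, 6 Hz}.

4 Hz, 6 Hz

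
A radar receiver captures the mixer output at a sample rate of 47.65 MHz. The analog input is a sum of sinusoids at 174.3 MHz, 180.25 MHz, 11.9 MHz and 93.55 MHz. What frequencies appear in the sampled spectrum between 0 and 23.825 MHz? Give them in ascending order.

1.75 MHz, 10.35 MHz, 11.9 MHz, 16.3 MHz

fs/2 = 23.825 MHz.
174.3 MHz mod fs = 31.35 MHz.
31.35 MHz > fs/2 = 23.825 MHz, folds to fs − 31.35 MHz = 16.3 MHz.
180.25 MHz mod fs = 37.3 MHz.
37.3 MHz > fs/2 = 23.825 MHz, folds to fs − 37.3 MHz = 10.35 MHz.
11.9 MHz ≤ fs/2 = 23.825 MHz, passes unchanged.
93.55 MHz mod fs = 45.9 MHz.
45.9 MHz > fs/2 = 23.825 MHz, folds to fs − 45.9 MHz = 1.75 MHz.
Distinct values: {1.75 MHz, 10.35 MHz, 11.9 MHz, 16.3 MHz}.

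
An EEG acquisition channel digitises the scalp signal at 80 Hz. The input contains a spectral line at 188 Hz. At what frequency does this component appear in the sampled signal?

28 Hz

188 Hz mod fs = 28 Hz.
28 Hz ≤ fs/2 = 40 Hz, appears at 28 Hz.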